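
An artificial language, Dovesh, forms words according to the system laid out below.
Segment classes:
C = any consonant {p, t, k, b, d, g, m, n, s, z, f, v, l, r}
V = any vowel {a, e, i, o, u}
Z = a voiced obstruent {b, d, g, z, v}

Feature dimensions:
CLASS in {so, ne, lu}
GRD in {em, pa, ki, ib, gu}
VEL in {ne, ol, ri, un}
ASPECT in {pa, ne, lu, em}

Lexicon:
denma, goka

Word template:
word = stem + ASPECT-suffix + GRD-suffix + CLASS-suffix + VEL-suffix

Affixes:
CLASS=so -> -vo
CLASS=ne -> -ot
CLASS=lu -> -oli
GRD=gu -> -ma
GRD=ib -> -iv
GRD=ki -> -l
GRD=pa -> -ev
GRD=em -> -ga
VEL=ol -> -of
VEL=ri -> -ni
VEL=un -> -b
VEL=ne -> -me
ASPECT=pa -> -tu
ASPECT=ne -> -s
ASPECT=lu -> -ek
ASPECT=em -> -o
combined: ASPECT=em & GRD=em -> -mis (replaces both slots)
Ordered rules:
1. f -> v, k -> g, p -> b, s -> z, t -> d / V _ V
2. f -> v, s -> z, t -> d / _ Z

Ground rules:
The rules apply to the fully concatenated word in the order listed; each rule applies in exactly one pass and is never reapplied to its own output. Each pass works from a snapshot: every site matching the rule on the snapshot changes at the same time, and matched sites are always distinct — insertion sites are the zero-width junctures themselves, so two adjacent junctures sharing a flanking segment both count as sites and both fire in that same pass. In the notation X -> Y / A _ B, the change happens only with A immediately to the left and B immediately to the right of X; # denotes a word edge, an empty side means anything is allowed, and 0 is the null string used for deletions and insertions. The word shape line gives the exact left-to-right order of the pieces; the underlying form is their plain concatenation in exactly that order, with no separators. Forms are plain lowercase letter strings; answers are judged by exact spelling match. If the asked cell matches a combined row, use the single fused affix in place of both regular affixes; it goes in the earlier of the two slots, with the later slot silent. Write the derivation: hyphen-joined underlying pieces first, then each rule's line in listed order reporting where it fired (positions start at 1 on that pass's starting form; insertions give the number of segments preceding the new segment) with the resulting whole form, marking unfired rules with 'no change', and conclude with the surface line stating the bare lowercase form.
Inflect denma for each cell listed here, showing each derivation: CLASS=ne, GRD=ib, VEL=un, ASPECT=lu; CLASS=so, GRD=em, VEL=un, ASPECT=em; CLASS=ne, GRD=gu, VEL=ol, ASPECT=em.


cell CLASS=ne, GRD=ib, VEL=un, ASPECT=lu:
underlying: denma-ek-iv-ot-b
1. f -> v, k -> g, p -> b, s -> z, t -> d / V _ V: fires at position(s) 7: denmaegivotb
2. f -> v, s -> z, t -> d / _ Z: fires at position(s) 11: denmaegivodb
surface: denmaegivodb

cell CLASS=so, GRD=em, VEL=un, ASPECT=em:
underlying: denma-mis-vo-b
1. f -> v, k -> g, p -> b, s -> z, t -> d / V _ V: no change
2. f -> v, s -> z, t -> d / _ Z: fires at position(s) 8: denmamizvob
surface: denmamizvob

cell CLASS=ne, GRD=gu, VEL=ol, ASPECT=em:
underlying: denma-o-ma-ot-of
1. f -> v, k -> g, p -> b, s -> z, t -> d / V _ V: fires at position(s) 10: denmaomaodof
2. f -> v, s -> z, t -> d / _ Z: no change
surface: denmaomaodof


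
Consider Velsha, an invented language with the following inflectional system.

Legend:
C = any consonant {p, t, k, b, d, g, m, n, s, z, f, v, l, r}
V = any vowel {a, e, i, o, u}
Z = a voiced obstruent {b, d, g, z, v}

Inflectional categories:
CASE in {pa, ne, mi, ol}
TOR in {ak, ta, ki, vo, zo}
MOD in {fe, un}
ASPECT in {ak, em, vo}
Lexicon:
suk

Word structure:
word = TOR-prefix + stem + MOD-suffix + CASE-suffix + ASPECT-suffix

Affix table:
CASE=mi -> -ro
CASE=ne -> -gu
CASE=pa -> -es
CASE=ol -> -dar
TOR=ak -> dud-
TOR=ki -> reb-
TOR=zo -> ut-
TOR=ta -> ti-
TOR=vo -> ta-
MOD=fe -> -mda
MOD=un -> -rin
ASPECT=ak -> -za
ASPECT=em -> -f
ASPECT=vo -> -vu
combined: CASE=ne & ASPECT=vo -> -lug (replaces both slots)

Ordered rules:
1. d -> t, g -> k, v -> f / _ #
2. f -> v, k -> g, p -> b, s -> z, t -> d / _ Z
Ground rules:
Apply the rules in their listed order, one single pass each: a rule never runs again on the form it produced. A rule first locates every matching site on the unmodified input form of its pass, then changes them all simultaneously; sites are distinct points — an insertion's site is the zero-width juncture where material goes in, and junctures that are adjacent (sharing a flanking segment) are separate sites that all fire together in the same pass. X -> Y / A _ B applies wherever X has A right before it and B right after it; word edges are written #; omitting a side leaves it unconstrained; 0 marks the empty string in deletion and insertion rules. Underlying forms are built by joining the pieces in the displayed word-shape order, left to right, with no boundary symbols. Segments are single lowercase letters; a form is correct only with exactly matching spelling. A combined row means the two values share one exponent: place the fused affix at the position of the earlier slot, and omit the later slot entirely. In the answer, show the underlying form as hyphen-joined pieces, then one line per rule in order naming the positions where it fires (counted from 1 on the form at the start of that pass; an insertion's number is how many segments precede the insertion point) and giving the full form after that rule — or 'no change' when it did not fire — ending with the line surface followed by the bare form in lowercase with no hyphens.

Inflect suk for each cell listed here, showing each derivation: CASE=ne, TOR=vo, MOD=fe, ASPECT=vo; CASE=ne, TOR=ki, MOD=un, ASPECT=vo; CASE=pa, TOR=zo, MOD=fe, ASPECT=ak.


cell CASE=ne, TOR=vo, MOD=fe, ASPECT=vo:
underlying: ta-suk-mda-lug
1. d -> t, g -> k, v -> f / _ #: fires at position(s) 11: tasukmdaluk
2. f -> v, k -> g, p -> b, s -> z, t -> d / _ Z: no change
surface: tasukmdaluk

cell CASE=ne, TOR=ki, MOD=un, ASPECT=vo:
underlying: reb-suk-rin-lug
1. d -> t, g -> k, v -> f / _ #: fires at position(s) 12: rebsukrinluk
2. f -> v, k -> g, p -> b, s -> z, t -> d / _ Z: no change
surface: rebsukrinluk

cell CASE=pa, TOR=zo, MOD=fe, ASPECT=ak:
underlying: ut-suk-mda-es-za
1. d -> t, g -> k, v -> f / _ #: no change
2. f -> v, k -> g, p -> b, s -> z, t -> d / _ Z: fires at position(s) 10: utsukmdaezza
surface: utsukmdaezza


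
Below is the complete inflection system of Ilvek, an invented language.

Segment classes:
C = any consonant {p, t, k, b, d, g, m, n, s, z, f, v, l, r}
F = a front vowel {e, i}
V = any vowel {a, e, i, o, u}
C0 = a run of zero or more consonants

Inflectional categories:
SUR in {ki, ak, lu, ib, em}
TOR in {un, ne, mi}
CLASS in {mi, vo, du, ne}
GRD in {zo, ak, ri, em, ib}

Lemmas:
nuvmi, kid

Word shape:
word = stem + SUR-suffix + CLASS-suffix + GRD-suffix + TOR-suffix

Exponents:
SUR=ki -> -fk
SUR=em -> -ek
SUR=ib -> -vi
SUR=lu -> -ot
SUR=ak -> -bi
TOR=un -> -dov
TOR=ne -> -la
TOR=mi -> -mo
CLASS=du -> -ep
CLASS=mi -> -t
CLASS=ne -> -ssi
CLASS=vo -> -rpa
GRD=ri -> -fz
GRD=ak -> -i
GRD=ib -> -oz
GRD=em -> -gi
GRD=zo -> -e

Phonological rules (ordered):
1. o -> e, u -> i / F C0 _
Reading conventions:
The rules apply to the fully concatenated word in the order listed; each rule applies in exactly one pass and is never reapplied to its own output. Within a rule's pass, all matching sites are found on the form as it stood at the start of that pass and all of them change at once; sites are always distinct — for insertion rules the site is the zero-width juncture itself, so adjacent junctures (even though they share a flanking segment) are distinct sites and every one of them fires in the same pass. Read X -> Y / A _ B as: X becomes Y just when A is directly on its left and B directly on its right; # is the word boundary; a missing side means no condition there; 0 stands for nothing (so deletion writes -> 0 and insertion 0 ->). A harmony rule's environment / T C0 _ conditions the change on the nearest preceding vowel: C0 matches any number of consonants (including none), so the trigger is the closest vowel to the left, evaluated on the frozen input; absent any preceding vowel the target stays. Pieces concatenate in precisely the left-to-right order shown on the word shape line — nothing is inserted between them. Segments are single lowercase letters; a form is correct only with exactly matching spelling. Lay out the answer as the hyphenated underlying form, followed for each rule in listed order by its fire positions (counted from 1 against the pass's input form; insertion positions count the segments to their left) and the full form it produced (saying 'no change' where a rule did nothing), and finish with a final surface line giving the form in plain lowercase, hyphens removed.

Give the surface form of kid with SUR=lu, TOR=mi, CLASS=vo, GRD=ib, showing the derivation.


underlying: kid-ot-rpa-oz-mo
1. o -> e, u -> i / F C0 _: fires at position(s) 4: kidetrpaozmo
surface: kidetrpaozmo


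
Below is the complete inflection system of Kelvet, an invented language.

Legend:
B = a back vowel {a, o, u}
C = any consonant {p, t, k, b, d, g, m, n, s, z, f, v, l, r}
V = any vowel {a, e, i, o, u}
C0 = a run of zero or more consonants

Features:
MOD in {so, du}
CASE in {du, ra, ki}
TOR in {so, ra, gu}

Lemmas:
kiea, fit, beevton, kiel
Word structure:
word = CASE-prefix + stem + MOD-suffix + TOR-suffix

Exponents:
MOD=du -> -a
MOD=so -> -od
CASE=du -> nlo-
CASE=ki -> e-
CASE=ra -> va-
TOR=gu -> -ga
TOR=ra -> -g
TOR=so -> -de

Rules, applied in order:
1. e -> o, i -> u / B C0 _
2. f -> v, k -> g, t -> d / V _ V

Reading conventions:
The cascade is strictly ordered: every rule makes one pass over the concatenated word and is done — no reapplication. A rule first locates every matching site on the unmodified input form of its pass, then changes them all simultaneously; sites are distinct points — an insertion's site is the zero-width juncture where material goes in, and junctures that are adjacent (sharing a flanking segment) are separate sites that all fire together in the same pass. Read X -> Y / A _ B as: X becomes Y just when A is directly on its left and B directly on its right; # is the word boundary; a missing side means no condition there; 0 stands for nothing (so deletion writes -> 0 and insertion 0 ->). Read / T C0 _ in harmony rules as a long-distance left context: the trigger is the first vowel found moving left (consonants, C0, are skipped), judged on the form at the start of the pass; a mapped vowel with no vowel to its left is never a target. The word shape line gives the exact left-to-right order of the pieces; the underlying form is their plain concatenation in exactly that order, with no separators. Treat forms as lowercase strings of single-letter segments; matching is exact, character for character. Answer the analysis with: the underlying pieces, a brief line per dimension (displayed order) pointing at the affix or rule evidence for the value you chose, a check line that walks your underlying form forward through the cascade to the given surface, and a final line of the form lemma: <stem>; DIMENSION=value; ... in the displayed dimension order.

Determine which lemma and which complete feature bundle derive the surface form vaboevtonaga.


underlying: va-beevton-a-ga
MOD=du - signalled by the affix -a
CASE=ra - signalled by the affix va-
TOR=gu - signalled by the affix -ga
check: vabeevtonaga -> vaboevtonaga -> vaboevtonaga
lemma: beevton; MOD=du; CASE=ra; TOR=gu


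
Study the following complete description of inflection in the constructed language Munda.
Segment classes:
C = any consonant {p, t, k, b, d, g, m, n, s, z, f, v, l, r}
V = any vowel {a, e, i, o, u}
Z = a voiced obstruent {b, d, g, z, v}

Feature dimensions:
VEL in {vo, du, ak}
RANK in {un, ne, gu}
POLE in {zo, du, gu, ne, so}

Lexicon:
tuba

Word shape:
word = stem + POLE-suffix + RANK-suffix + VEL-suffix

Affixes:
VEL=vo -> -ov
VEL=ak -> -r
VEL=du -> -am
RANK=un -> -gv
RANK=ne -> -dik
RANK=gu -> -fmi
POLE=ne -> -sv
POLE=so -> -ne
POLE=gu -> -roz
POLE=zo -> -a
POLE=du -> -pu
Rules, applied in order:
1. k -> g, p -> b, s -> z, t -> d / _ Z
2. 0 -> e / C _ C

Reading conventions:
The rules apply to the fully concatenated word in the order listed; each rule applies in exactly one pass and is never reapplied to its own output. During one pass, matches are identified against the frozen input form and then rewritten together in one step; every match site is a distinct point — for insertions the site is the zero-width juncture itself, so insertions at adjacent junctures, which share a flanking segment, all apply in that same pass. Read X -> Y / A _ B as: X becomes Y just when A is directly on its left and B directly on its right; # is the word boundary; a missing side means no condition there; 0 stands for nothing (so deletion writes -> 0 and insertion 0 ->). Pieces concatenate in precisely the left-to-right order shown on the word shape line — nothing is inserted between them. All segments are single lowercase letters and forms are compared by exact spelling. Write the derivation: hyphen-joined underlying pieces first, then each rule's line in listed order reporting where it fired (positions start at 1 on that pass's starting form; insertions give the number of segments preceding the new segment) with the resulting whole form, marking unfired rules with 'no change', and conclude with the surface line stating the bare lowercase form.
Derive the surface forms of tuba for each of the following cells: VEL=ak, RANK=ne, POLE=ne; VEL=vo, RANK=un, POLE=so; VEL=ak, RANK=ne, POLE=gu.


cell VEL=ak, RANK=ne, POLE=ne:
underlying: tuba-sv-dik-r
1. k -> g, p -> b, s -> z, t -> d / _ Z: fires at position(s) 5: tubazvdikr
2. 0 -> e / C _ C: inserts after position(s) 5, 6, 9: tubazevediker
surface: tubazevediker

cell VEL=vo, RANK=un, POLE=so:
underlying: tuba-ne-gv-ov
1. k -> g, p -> b, s -> z, t -> d / _ Z: no change
2. 0 -> e / C _ C: inserts after position(s) 7: tubanegevov
surface: tubanegevov

cell VEL=ak, RANK=ne, POLE=gu:
underlying: tuba-roz-dik-r
1. k -> g, p -> b, s -> z, t -> d / _ Z: no change
2. 0 -> e / C _ C: inserts after position(s) 7, 10: tubarozediker
surface: tubarozediker


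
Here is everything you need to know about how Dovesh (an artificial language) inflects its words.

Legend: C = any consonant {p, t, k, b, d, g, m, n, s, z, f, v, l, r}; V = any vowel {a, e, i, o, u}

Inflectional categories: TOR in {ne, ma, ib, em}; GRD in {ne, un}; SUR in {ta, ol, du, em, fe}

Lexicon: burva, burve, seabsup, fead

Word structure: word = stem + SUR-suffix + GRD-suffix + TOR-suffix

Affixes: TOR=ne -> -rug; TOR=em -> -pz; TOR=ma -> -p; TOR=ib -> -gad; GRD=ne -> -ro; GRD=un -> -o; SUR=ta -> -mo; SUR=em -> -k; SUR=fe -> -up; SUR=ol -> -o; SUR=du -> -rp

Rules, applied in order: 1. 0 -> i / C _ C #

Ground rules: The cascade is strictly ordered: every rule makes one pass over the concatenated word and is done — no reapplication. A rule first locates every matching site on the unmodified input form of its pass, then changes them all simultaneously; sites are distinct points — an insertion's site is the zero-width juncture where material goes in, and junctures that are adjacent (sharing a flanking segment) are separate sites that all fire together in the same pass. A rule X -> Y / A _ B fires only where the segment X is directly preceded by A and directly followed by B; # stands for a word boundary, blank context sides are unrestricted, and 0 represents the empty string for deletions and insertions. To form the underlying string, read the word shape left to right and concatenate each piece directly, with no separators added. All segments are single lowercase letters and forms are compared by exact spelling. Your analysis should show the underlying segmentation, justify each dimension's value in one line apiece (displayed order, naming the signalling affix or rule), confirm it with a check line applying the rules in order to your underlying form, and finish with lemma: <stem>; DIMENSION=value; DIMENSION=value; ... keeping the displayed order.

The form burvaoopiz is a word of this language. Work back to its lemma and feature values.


underlying: burva-o-o-pz
TOR=em - signalled by the affix -pz
GRD=un - signalled by the affix -o
SUR=ol - signalled by the affix -o
check: burvaoopz -> burvaoopiz
lemma: burva; TOR=em; GRD=un; SUR=ol


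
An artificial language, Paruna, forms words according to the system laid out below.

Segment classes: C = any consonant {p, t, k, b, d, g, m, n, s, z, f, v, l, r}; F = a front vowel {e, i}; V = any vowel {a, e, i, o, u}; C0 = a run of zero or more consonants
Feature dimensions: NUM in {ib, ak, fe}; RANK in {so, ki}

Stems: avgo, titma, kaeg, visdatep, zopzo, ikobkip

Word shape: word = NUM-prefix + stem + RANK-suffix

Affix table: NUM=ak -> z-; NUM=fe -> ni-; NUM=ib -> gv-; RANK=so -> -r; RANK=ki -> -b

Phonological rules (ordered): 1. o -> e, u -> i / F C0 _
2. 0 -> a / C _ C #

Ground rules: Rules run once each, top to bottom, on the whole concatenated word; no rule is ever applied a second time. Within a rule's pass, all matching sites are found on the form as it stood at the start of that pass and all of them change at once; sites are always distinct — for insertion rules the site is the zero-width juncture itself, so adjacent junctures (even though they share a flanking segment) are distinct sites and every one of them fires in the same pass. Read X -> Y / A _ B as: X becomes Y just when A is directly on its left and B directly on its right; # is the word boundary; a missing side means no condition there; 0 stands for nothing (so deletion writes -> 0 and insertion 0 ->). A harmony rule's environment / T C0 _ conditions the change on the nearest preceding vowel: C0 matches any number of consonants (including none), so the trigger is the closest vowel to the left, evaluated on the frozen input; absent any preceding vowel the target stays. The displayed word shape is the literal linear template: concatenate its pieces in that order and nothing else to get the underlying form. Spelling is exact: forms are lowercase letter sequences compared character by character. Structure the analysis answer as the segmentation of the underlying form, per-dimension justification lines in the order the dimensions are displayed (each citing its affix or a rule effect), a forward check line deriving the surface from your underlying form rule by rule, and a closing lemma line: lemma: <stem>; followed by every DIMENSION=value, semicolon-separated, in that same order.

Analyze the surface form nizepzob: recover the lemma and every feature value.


underlying: ni-zopzo-b
NUM=fe - signalled by the affix ni-
RANK=ki - signalled by the affix -b
check: nizopzob -> nizepzob -> nizepzob
lemma: zopzo; NUM=fe; RANK=ki


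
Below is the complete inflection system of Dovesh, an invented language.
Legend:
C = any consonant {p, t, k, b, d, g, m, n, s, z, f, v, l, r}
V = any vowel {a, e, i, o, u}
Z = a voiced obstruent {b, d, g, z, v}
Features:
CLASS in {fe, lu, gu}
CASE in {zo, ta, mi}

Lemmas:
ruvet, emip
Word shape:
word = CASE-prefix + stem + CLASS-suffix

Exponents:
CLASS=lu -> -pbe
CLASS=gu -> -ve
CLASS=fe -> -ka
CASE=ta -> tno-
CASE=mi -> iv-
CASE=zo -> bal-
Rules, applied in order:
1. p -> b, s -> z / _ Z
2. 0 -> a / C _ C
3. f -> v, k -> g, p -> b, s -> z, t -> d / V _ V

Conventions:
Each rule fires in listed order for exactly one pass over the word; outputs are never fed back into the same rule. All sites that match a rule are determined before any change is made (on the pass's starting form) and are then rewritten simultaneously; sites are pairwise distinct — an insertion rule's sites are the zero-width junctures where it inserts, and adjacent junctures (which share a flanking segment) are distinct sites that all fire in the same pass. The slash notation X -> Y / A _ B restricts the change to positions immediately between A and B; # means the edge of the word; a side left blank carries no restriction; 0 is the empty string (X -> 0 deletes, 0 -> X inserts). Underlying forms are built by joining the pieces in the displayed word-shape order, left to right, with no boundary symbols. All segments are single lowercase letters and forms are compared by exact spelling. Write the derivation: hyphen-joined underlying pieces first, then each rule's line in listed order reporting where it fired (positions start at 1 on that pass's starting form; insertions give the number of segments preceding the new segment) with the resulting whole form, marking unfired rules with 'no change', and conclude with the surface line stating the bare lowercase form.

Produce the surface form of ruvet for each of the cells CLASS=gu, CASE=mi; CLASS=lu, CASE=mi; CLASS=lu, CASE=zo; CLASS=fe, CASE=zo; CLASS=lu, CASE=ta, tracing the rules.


cell CLASS=gu, CASE=mi:
underlying: iv-ruvet-ve
1. p -> b, s -> z / _ Z: no change
2. 0 -> a / C _ C: inserts after position(s) 2, 7: ivaruvetave
3. f -> v, k -> g, p -> b, s -> z, t -> d / V _ V: fires at position(s) 8: ivaruvedave
surface: ivaruvedave

cell CLASS=lu, CASE=mi:
underlying: iv-ruvet-pbe
1. p -> b, s -> z / _ Z: fires at position(s) 8: ivruvetbbe
2. 0 -> a / C _ C: inserts after position(s) 2, 7, 8: ivaruvetababe
3. f -> v, k -> g, p -> b, s -> z, t -> d / V _ V: fires at position(s) 8: ivaruvedababe
surface: ivaruvedababe

cell CLASS=lu, CASE=zo:
underlying: bal-ruvet-pbe
1. p -> b, s -> z / _ Z: fires at position(s) 9: balruvetbbe
2. 0 -> a / C _ C: inserts after position(s) 3, 8, 9: balaruvetababe
3. f -> v, k -> g, p -> b, s -> z, t -> d / V _ V: fires at position(s) 9: balaruvedababe
surface: balaruvedababe

cell CLASS=fe, CASE=zo:
underlying: bal-ruvet-ka
1. p -> b, s -> z / _ Z: no change
2. 0 -> a / C _ C: inserts after position(s) 3, 8: balaruvetaka
3. f -> v, k -> g, p -> b, s -> z, t -> d / V _ V: fires at position(s) 9, 11: balaruvedaga
surface: balaruvedaga

cell CLASS=lu, CASE=ta:
underlying: tno-ruvet-pbe
1. p -> b, s -> z / _ Z: fires at position(s) 9: tnoruvetbbe
2. 0 -> a / C _ C: inserts after position(s) 1, 8, 9: tanoruvetababe
3. f -> v, k -> g, p -> b, s -> z, t -> d / V _ V: fires at position(s) 9: tanoruvedababe
surface: tanoruvedababe


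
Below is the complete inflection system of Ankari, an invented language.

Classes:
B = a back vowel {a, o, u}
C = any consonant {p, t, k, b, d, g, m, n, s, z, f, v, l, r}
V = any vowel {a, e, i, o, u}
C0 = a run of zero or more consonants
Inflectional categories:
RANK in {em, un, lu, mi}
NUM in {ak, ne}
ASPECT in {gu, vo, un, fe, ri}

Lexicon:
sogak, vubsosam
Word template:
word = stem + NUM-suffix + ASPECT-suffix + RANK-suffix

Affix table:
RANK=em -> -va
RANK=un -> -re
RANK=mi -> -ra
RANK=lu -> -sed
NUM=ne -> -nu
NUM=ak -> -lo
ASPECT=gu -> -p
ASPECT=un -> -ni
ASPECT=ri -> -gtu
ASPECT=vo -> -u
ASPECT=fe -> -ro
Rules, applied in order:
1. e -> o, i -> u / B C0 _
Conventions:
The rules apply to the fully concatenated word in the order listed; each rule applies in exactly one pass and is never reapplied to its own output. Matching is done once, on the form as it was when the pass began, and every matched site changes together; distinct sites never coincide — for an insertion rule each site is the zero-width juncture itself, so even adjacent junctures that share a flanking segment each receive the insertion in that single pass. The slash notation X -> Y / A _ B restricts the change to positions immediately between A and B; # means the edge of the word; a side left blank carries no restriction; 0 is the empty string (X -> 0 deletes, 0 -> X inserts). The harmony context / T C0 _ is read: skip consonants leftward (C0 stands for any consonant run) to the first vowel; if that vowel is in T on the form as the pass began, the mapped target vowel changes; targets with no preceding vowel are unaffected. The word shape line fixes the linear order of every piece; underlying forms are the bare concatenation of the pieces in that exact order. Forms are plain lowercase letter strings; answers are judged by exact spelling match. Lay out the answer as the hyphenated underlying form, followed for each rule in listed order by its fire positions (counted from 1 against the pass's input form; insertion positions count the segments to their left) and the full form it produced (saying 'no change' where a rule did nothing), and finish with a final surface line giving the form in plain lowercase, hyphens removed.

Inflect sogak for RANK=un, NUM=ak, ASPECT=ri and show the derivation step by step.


underlying: sogak-lo-gtu-re
1. e -> o, i -> u / B C0 _: fires at position(s) 12: sogaklogturo
surface: sogaklogturo


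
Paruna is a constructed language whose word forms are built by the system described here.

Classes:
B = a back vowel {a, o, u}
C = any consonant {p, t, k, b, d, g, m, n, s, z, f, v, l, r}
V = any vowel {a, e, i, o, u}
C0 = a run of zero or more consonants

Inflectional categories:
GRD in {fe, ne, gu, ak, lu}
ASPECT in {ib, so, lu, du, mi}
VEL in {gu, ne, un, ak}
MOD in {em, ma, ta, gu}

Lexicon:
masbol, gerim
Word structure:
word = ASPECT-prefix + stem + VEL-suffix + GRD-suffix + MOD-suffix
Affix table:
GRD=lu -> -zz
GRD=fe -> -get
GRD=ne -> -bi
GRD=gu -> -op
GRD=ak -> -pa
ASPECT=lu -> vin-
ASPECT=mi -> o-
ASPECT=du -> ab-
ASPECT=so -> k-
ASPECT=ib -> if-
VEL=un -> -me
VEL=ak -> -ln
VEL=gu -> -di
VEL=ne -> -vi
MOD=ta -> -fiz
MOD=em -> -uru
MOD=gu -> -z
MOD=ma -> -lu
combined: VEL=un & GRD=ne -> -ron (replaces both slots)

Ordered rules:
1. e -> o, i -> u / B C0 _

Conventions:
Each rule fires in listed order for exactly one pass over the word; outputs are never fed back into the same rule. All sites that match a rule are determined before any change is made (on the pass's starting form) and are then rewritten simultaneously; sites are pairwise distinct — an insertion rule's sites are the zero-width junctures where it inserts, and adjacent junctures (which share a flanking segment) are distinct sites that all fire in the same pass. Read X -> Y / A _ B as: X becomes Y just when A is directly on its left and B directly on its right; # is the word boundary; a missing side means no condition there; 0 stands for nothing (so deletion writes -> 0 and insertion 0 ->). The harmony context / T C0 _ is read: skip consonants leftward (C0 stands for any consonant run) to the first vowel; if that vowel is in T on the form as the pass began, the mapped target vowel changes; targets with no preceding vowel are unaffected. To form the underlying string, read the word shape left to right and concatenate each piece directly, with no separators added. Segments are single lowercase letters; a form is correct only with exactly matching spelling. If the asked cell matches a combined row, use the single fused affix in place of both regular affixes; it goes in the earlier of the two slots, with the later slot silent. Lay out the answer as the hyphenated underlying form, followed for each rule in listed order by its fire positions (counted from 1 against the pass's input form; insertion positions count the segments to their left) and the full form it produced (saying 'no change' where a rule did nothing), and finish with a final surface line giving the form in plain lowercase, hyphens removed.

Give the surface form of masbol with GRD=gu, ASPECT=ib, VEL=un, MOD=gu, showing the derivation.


underlying: if-masbol-me-op-z
1. e -> o, i -> u / B C0 _: fires at position(s) 10: ifmasbolmoopz
surface: ifmasbolmoopz


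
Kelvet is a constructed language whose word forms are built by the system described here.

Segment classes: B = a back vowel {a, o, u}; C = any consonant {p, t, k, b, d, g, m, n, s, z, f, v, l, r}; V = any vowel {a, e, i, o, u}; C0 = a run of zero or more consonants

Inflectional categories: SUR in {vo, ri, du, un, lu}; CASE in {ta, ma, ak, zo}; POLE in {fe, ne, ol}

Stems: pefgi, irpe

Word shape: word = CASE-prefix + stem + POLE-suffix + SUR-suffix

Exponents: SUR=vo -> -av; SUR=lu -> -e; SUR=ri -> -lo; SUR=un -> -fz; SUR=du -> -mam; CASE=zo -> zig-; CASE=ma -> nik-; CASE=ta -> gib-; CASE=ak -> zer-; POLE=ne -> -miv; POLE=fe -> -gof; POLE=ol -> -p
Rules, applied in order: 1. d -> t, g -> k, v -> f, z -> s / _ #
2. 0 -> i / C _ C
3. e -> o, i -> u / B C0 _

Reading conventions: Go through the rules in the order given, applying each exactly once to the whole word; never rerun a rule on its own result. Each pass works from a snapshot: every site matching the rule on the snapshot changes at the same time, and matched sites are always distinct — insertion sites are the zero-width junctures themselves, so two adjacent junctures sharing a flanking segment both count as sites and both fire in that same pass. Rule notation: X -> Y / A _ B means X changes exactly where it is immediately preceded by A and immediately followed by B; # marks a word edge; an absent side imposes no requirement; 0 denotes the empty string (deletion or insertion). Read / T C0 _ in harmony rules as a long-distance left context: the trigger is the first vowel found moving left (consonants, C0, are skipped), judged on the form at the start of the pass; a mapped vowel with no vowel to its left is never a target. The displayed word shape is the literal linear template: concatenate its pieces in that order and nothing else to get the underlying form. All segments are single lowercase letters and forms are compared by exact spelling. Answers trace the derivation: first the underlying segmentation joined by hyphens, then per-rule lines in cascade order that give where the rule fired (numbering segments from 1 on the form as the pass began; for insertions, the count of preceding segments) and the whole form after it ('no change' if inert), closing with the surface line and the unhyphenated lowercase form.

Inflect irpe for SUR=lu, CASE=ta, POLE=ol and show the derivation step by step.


underlying: gib-irpe-p-e
1. d -> t, g -> k, v -> f, z -> s / _ #: no change
2. 0 -> i / C _ C: inserts after position(s) 5: gibiripepe
3. e -> o, i -> u / B C0 _: no change
surface: gibiripepe


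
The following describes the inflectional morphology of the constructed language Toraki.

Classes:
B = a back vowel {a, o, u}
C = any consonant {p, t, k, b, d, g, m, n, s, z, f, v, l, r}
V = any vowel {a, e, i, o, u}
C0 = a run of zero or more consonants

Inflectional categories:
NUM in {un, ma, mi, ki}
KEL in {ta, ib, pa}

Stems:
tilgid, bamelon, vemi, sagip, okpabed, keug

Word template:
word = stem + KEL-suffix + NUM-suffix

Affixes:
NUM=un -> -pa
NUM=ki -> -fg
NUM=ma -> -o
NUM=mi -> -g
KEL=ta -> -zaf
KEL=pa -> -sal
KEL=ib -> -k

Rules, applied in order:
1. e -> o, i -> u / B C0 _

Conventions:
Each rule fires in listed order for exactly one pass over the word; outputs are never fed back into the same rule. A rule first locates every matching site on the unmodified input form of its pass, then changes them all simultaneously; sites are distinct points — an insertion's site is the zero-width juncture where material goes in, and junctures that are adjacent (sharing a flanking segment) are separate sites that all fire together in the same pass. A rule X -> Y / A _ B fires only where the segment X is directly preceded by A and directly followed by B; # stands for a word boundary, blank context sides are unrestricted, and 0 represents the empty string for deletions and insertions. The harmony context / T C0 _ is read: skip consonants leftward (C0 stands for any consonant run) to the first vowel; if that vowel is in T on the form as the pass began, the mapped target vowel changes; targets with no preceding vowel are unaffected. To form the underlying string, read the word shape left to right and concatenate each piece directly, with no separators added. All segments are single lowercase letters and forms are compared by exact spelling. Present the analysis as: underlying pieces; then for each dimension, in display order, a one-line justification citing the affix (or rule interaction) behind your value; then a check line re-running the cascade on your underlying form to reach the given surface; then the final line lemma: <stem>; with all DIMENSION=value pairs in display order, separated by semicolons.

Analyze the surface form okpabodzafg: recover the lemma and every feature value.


underlying: okpabed-zaf-g
NUM=mi - signalled by the affix -g
KEL=ta - signalled by the affix -zaf
check: okpabedzafg -> okpabodzafg
lemma: okpabed; NUM=mi; KEL=ta


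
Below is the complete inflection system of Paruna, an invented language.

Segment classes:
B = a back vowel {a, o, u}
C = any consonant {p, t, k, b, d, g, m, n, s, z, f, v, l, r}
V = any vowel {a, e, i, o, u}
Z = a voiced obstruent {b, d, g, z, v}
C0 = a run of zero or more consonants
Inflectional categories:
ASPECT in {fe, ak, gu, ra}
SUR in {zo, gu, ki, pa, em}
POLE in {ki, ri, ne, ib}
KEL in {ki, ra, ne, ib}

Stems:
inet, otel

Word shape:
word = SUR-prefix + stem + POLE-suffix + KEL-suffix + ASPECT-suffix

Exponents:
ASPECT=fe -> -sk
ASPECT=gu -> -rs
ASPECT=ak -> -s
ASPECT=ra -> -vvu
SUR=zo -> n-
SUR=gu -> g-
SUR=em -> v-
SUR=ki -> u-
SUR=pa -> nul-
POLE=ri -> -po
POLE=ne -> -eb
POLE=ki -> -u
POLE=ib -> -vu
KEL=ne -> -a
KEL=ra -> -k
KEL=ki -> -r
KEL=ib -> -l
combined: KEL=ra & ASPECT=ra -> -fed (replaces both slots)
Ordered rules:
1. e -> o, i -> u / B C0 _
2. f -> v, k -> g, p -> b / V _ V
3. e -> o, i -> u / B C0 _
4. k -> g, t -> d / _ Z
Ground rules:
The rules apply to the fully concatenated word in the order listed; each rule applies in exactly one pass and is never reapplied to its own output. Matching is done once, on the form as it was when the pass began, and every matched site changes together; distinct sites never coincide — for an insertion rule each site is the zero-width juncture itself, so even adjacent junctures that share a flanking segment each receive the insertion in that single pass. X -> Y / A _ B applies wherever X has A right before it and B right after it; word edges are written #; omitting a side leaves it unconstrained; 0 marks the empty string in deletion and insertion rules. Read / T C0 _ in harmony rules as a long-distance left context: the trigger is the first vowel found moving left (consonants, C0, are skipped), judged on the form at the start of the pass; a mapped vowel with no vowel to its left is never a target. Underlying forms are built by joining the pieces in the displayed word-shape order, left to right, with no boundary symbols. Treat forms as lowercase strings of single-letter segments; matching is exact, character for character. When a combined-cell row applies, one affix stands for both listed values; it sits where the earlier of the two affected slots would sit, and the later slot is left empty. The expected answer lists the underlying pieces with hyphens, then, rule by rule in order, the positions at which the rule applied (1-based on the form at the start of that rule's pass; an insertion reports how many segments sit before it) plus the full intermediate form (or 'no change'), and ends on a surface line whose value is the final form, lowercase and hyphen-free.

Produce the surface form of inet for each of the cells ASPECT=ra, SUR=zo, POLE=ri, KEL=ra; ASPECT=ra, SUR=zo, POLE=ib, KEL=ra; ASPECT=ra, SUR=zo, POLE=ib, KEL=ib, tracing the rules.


cell ASPECT=ra, SUR=zo, POLE=ri, KEL=ra:
underlying: n-inet-po-fed
1. e -> o, i -> u / B C0 _: fires at position(s) 9: ninetpofod
2. f -> v, k -> g, p -> b / V _ V: fires at position(s) 8: ninetpovod
3. e -> o, i -> u / B C0 _: no change
4. k -> g, t -> d / _ Z: no change
surface: ninetpovod

cell ASPECT=ra, SUR=zo, POLE=ib, KEL=ra:
underlying: n-inet-vu-fed
1. e -> o, i -> u / B C0 _: fires at position(s) 9: ninetvufod
2. f -> v, k -> g, p -> b / V _ V: fires at position(s) 8: ninetvuvod
3. e -> o, i -> u / B C0 _: no change
4. k -> g, t -> d / _ Z: fires at position(s) 5: ninedvuvod
surface: ninedvuvod

cell ASPECT=ra, SUR=zo, POLE=ib, KEL=ib:
underlying: n-inet-vu-l-vvu
1. e -> o, i -> u / B C0 _: no change
2. f -> v, k -> g, p -> b / V _ V: no change
3. e -> o, i -> u / B C0 _: no change
4. k -> g, t -> d / _ Z: fires at position(s) 5: ninedvulvvu
surface: ninedvulvvu


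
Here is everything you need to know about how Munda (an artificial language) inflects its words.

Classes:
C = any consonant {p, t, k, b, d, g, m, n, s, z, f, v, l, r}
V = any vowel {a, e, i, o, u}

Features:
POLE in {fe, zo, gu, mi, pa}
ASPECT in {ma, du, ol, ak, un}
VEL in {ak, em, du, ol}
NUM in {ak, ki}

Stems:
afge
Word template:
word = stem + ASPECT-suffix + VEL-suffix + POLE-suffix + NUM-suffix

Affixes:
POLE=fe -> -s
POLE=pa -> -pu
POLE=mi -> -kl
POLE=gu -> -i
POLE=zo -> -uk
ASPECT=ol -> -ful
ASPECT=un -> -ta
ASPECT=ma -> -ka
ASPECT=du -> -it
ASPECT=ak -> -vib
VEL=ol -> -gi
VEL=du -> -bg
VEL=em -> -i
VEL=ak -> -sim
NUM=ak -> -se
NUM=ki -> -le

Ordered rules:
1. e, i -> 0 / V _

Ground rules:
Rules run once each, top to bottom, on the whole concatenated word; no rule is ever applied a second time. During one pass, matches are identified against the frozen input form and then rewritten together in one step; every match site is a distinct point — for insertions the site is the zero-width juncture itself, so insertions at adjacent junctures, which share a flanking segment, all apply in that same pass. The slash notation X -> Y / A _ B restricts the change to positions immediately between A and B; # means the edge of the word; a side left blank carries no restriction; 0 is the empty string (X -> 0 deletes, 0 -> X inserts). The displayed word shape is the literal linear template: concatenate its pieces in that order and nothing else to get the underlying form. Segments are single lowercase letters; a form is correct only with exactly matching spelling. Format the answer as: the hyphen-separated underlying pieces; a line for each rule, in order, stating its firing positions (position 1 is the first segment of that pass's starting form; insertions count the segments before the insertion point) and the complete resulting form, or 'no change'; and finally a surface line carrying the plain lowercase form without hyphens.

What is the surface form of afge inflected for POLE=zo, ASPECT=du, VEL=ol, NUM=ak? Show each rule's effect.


underlying: afge-it-gi-uk-se
1. e, i -> 0 / V _: fires at position(s) 5: afgetgiukse
surface: afgetgiukse


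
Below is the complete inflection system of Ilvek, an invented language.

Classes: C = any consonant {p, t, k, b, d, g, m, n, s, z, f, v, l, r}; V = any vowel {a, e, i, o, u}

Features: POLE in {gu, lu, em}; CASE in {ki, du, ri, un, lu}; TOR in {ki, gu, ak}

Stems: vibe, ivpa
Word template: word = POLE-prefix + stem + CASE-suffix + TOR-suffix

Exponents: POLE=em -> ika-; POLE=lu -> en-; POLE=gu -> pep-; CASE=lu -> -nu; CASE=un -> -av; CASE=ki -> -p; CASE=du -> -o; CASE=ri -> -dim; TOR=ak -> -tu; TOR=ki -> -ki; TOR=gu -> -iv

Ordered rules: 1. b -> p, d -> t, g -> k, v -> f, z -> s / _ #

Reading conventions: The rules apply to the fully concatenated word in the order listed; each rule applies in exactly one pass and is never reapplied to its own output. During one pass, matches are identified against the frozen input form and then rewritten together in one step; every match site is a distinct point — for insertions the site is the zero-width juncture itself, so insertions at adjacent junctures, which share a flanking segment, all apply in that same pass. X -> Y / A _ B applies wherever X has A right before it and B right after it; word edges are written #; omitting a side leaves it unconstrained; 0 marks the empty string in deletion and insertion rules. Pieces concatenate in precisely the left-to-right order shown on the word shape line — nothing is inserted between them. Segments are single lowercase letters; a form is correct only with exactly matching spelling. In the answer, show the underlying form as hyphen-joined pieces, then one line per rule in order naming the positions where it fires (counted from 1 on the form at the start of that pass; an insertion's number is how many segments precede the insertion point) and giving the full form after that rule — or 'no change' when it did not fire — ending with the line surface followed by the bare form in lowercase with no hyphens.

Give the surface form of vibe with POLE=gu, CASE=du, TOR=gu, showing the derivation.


underlying: pep-vibe-o-iv
1. b -> p, d -> t, g -> k, v -> f, z -> s / _ #: fires at position(s) 10: pepvibeoif
surface: pepvibeoif


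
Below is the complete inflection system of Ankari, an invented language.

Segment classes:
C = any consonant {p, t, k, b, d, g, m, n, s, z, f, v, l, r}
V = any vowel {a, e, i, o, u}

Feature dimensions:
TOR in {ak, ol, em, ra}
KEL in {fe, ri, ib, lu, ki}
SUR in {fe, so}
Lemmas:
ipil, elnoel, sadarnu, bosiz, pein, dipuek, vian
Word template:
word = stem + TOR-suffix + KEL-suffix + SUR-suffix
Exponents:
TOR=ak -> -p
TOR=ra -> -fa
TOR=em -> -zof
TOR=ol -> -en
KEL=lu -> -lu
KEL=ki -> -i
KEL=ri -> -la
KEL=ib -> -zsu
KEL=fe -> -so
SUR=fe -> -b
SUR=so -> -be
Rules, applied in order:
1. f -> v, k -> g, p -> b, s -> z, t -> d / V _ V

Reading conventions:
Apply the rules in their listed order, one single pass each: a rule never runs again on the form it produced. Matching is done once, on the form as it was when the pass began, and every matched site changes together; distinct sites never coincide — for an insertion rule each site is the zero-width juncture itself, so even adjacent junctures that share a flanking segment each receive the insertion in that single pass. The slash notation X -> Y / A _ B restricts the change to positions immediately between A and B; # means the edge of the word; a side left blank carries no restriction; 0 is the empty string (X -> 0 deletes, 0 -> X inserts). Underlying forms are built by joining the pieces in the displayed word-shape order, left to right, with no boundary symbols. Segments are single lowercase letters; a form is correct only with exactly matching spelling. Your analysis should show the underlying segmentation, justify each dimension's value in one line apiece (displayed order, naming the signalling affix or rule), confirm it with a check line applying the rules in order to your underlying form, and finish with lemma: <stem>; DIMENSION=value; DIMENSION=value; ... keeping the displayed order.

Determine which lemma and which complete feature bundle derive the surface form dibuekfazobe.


underlying: dipuek-fa-so-be
TOR=ra - signalled by the affix -fa
KEL=fe - signalled by the affix -so
SUR=so - signalled by the affix -be
check: dipuekfasobe -> dibuekfazobe
lemma: dipuek; TOR=ra; KEL=fe; SUR=so
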